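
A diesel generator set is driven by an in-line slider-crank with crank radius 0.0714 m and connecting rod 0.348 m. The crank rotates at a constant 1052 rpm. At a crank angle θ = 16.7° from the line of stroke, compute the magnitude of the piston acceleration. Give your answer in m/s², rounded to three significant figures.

979

ω = 2π·1052/60 = 110.2 rad/s
x(θ) = r cosθ + √(L² − r² sin²θ); with ω constant, a = ω²·d²x/dθ².
d²x/dθ² = −r cosθ − r²(cos2θ)/√u − r⁴ sin²2θ/(4u^{3/2}),  u = L² − r² sin²θ = 0.120683 m².
Substituting r = 0.0714 m, L = 0.348 m, θ = 16.7°: d²x/dθ² = -0.080687 m.
a = ω²·d²x/dθ² = (110.2)²·(-0.080687) = -979.24 m/s²;  |a| = 979.24 m/s².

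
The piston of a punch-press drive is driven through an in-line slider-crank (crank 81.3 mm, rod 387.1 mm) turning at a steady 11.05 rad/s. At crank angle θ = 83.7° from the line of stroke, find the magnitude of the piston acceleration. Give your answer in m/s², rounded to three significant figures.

0.990

ω = 11.05 rad/s
x(θ) = r cosθ + √(L² − r² sin²θ); with ω constant, a = ω²·d²x/dθ².
d²x/dθ² = −r cosθ − r²(cos2θ)/√u − r⁴ sin²2θ/(4u^{3/2}),  u = L² − r² sin²θ = 0.143316 m².
Substituting r = 0.0813 m, L = 0.3871 m, θ = 83.7°: d²x/dθ² = +0.0081081 m.
a = ω²·d²x/dθ² = (11.05)²·(+0.0081081) = +0.99002 m/s²;  |a| = 0.99002 m/s².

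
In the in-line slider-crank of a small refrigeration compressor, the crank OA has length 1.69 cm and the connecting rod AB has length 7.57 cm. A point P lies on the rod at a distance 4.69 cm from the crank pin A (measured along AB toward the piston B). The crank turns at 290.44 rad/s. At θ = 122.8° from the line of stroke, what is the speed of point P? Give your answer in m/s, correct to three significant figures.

3.94

ω = 290.4 rad/s.  Crank-pin speed |V_A| = rω = 4.9084 m/s, perpendicular to OA.
Rod angle: sinφ = −(r/L) sinθ ⇒ φ = -10.816°; ω_rod = −rω cosθ/√(L²−r²sin²θ) = +35.76 rad/s.
V_P = V_A + ω_rod × AP, with AP = 0.0469 m along the rod.
Components: V_Px = −rω sinθ − a·ω_rod·sinφ = -3.8111 m/s;  V_Py = rω cosθ + a·ω_rod·cosφ = -1.0116 m/s.
|V_P| = √(V_Px² + V_Py²) = 3.9431 m/s.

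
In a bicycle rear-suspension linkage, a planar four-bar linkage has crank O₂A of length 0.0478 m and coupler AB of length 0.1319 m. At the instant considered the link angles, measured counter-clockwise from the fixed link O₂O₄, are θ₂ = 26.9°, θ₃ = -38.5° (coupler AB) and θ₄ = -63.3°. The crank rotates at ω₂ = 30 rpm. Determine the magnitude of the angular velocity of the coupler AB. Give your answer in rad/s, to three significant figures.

2.71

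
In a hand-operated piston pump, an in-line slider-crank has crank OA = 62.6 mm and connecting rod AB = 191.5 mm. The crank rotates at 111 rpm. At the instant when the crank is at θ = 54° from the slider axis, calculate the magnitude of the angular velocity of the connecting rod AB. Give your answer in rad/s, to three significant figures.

2.32

ω = 11.62 rad/s (converted from 111 rpm).
The rod makes angle φ with the slider axis where L sinφ = r sinθ; differentiating, L cosφ·φ̇ = r ω cosθ.
L cosφ = √(L² − r² sin²θ) = 0.18468 m.
|ω_rod| = r ω |cosθ| / √(L² − r² sin²θ) = 0.0626·11.62·0.58779/0.18468 = 2.3159 rad/s.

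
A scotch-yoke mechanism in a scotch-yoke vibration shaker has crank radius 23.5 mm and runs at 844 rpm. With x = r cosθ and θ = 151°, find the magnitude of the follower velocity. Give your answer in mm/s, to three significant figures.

ω = 88.38 rad/s (from 844 rpm).
x = r cosθ ⇒ ẋ = −rω sinθ.
|v| = rω|sinθ| = 0.0235·88.38·|sin 151°| = 1.007 m/s = 1007 mm/s.

1010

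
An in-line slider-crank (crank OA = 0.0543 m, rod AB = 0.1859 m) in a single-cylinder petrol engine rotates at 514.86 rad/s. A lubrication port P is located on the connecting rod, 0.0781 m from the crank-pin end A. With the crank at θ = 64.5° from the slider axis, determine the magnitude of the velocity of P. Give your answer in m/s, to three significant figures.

ω = 514.9 rad/s.  Crank-pin speed |V_A| = rω = 27.957 m/s, perpendicular to OA.
Rod angle: sinφ = −(r/L) sinθ ⇒ φ = -15.286°; ω_rod = −rω cosθ/√(L²−r²sin²θ) = -67.118 rad/s.
V_P = V_A + ω_rod × AP, with AP = 0.0781 m along the rod.
Components: V_Px = −rω sinθ − a·ω_rod·sinφ = -26.615 m/s;  V_Py = rω cosθ + a·ω_rod·cosφ = +6.9793 m/s.
|V_P| = √(V_Px² + V_Py²) = 27.515 m/s.

27.5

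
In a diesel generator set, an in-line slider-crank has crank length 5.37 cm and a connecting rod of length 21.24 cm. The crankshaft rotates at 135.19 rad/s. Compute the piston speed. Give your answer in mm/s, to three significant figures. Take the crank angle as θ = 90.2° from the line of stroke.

7250

ω = 135.2 rad/s
For an in-line slider-crank, x = r cosθ + √(L² − r² sin²θ), so v = −rω sinθ·[1 + r cosθ/√(L² − r² sin²θ)].
With r = 0.0537 m, L = 0.2124 m, θ = 90.2°: √(L² − r² sin²θ) = 0.2055 m.
v = −0.0537·135.2·0.99999·[1 + 0.0537·-0.00349/0.2055] = -7.253 m/s.
|v| = 7.253 m/s = 7253 mm/s.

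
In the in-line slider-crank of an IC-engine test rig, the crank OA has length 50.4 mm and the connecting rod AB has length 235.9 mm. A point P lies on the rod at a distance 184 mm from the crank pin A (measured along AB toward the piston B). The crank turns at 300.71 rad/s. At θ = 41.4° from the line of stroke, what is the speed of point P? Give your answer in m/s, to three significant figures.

11.6

ω = 300.7 rad/s.  Crank-pin speed |V_A| = rω = 15.156 m/s, perpendicular to OA.
Rod angle: sinφ = −(r/L) sinθ ⇒ φ = -8.122°; ω_rod = −rω cosθ/√(L²−r²sin²θ) = -48.68 rad/s.
V_P = V_A + ω_rod × AP, with AP = 0.184 m along the rod.
Components: V_Px = −rω sinθ − a·ω_rod·sinφ = -11.288 m/s;  V_Py = rω cosθ + a·ω_rod·cosφ = +2.5012 m/s.
|V_P| = √(V_Px² + V_Py²) = 11.562 m/s.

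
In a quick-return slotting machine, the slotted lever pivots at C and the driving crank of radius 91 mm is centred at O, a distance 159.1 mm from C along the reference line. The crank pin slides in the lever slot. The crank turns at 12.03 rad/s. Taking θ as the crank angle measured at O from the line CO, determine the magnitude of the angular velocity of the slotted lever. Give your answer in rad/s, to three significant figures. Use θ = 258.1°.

ω = 12.03 rad/s
Crank pin A relative to C: A = (d + r cosθ, r sinθ); lever angle φ = atan2(r sinθ, d + r cosθ).
Differentiating tanφ: φ̇ = rω(d cosθ + r)/(d² + r² + 2dr cosθ).
d² + r² + 2dr cosθ = |CA|² = 0.0276229 m²;  d cosθ + r = +0.058193 m.
|ω_lever| = |0.091·12.03·+0.058193| / 0.0276229 = 2.3063 rad/s.

2.31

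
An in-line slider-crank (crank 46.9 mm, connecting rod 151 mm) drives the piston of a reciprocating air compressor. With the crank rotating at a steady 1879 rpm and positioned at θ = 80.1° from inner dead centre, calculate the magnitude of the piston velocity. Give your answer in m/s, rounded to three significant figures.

9.60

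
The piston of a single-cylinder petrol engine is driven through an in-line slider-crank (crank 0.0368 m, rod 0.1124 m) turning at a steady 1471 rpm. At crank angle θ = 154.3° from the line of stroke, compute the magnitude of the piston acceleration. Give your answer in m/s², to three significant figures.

602

ω = 2π·1471/60 = 154 rad/s
x(θ) = r cosθ + √(L² − r² sin²θ); with ω constant, a = ω²·d²x/dθ².
d²x/dθ² = −r cosθ − r²(cos2θ)/√u − r⁴ sin²2θ/(4u^{3/2}),  u = L² − r² sin²θ = 0.0123791 m².
Substituting r = 0.0368 m, L = 0.1124 m, θ = 154.3°: d²x/dθ² = +0.025363 m.
a = ω²·d²x/dθ² = (154)²·(+0.025363) = +601.83 m/s²;  |a| = 601.83 m/s².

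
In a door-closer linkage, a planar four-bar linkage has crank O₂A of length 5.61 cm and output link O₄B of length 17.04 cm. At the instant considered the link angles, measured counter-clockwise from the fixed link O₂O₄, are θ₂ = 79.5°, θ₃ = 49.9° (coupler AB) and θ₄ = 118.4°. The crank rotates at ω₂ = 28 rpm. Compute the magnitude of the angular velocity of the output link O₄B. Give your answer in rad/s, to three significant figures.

0.512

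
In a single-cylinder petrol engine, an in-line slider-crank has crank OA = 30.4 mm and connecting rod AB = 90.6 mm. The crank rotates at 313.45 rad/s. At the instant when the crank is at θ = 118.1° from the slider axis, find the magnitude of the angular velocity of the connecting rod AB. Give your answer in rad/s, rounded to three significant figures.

ω = 313.4 rad/s
The rod makes angle φ with the slider axis where L sinφ = r sinθ; differentiating, L cosφ·φ̇ = r ω cosθ.
L cosφ = √(L² − r² sin²θ) = 0.08654 m.
|ω_rod| = r ω |cosθ| / √(L² − r² sin²θ) = 0.0304·313.4·0.47101/0.08654 = 51.863 rad/s.

51.9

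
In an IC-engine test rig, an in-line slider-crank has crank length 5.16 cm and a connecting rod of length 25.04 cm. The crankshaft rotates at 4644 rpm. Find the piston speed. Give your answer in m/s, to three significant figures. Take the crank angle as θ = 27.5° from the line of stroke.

ω = 2π·4644/60 = 486.3 rad/s
For an in-line slider-crank, x = r cosθ + √(L² − r² sin²θ), so v = −rω sinθ·[1 + r cosθ/√(L² − r² sin²θ)].
With r = 0.0516 m, L = 0.2504 m, θ = 27.5°: √(L² − r² sin²θ) = 0.24926 m.
v = −0.0516·486.3·0.46175·[1 + 0.0516·0.88701/0.24926] = -13.715 m/s.
|v| = 13.715 m/s.

13.7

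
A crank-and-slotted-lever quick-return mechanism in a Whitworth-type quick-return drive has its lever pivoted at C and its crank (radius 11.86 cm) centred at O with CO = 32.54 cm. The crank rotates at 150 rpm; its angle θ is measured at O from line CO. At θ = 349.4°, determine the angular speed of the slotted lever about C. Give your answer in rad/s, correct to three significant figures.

4.17

ω = 15.71 rad/s (from 150 rpm).
Crank pin A relative to C: A = (d + r cosθ, r sinθ); lever angle φ = atan2(r sinθ, d + r cosθ).
Differentiating tanφ: φ̇ = rω(d cosθ + r)/(d² + r² + 2dr cosθ).
d² + r² + 2dr cosθ = |CA|² = 0.195819 m²;  d cosθ + r = +0.43845 m.
|ω_lever| = |0.1186·15.71·+0.43845| / 0.195819 = 4.1713 rad/s.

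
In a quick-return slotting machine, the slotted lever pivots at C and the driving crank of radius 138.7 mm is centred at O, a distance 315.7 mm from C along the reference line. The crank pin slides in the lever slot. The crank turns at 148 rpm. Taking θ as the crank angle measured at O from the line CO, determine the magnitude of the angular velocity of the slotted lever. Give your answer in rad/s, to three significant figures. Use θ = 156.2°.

ω = 15.5 rad/s (from 148 rpm).
Crank pin A relative to C: A = (d + r cosθ, r sinθ); lever angle φ = atan2(r sinθ, d + r cosθ).
Differentiating tanφ: φ̇ = rω(d cosθ + r)/(d² + r² + 2dr cosθ).
d² + r² + 2dr cosθ = |CA|² = 0.0387764 m²;  d cosθ + r = -0.15015 m.
|ω_lever| = |0.1387·15.5·-0.15015| / 0.0387764 = 8.324 rad/s.

8.32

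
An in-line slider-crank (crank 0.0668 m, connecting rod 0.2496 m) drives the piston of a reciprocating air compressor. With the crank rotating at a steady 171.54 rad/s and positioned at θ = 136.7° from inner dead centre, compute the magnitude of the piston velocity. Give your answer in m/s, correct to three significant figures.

ω = 171.5 rad/s
For an in-line slider-crank, x = r cosθ + √(L² − r² sin²θ), so v = −rω sinθ·[1 + r cosθ/√(L² − r² sin²θ)].
With r = 0.0668 m, L = 0.2496 m, θ = 136.7°: √(L² − r² sin²θ) = 0.24536 m.
v = −0.0668·171.5·0.68582·[1 + 0.0668·-0.72777/0.24536] = -6.3016 m/s.
|v| = 6.3016 m/s.

6.30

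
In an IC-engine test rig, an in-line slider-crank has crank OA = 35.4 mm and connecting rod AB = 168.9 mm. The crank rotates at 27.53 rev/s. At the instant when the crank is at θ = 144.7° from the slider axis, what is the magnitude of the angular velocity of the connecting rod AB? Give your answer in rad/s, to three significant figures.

ω = 173 rad/s (converted from 27.53 rev/s).
The rod makes angle φ with the slider axis where L sinφ = r sinθ; differentiating, L cosφ·φ̇ = r ω cosθ.
L cosφ = √(L² − r² sin²θ) = 0.16766 m.
|ω_rod| = r ω |cosθ| / √(L² − r² sin²θ) = 0.0354·173·0.81614/0.16766 = 29.808 rad/s.

29.8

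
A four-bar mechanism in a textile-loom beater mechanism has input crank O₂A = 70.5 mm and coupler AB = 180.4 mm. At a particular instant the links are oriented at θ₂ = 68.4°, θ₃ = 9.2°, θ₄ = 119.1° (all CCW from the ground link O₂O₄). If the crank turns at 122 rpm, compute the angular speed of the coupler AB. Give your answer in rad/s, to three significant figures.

ω₂ = 12.78 rad/s (from 122 rpm).
Differentiating the loop-closure r₂e^{iθ₂}+r₃e^{iθ₃}=r₁+r₄e^{iθ₄} gives r₂ω₂e^{iθ₂}+r₃ω₃e^{iθ₃}=r₄ω₄e^{iθ₄}.
Eliminating the other unknown: ω₃ = r₂ω₂ sin(θ₄−θ₂) / [r₃ sin(θ₃−θ₄)].
Numerator sine = +0.77384; denominator sine = -0.94029.
Result = 0.0705·12.78·(+0.77384) / (0.1804·(-0.94029)) = -4.109 rad/s; magnitude 4.109 rad/s.

4.11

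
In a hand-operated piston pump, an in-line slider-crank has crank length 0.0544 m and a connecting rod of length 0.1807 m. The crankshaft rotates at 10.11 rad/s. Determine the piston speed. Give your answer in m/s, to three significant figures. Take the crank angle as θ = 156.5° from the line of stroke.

ω = 10.11 rad/s
For an in-line slider-crank, x = r cosθ + √(L² − r² sin²θ), so v = −rω sinθ·[1 + r cosθ/√(L² − r² sin²θ)].
With r = 0.0544 m, L = 0.1807 m, θ = 156.5°: √(L² − r² sin²θ) = 0.17939 m.
v = −0.0544·10.11·0.39875·[1 + 0.0544·-0.91706/0.17939] = -0.15832 m/s.
|v| = 0.15832 m/s.

0.158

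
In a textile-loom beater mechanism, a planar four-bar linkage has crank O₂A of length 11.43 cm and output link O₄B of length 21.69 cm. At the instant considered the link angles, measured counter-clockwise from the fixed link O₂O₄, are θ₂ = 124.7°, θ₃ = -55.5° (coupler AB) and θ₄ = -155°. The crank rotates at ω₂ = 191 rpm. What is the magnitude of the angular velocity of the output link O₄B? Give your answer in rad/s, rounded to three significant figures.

ω₂ = 20 rad/s (from 191 rpm).
Differentiating the loop-closure r₂e^{iθ₂}+r₃e^{iθ₃}=r₁+r₄e^{iθ₄} gives r₂ω₂e^{iθ₂}+r₃ω₃e^{iθ₃}=r₄ω₄e^{iθ₄}.
Eliminating the other unknown: ω₄ = r₂ω₂ sin(θ₂−θ₃) / [r₄ sin(θ₄−θ₃)].
Numerator sine = -0.00349; denominator sine = -0.98629.
Result = 0.1143·20·(-0.00349) / (0.2169·(-0.98629)) = +0.037304 rad/s; magnitude 0.037304 rad/s.

0.0373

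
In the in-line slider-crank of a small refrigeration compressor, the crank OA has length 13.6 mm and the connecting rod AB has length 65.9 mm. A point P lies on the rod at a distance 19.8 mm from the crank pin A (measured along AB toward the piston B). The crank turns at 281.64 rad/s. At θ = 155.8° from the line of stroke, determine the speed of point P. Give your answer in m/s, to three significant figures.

2.86

ω = 281.6 rad/s.  Crank-pin speed |V_A| = rω = 3.8303 m/s, perpendicular to OA.
Rod angle: sinφ = −(r/L) sinθ ⇒ φ = -4.853°; ω_rod = −rω cosθ/√(L²−r²sin²θ) = +53.206 rad/s.
V_P = V_A + ω_rod × AP, with AP = 0.0198 m along the rod.
Components: V_Px = −rω sinθ − a·ω_rod·sinφ = -1.481 m/s;  V_Py = rω cosθ + a·ω_rod·cosφ = -2.444 m/s.
|V_P| = √(V_Px² + V_Py²) = 2.8577 m/s.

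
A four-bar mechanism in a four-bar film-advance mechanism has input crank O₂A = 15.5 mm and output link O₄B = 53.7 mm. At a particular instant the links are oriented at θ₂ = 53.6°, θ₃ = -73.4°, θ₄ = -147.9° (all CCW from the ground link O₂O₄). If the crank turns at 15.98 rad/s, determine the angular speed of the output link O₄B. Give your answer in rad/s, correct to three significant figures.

3.82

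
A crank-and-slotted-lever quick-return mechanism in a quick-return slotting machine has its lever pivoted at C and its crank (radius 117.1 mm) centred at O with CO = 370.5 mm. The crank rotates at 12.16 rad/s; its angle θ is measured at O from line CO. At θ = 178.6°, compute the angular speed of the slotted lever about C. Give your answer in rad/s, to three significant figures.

ω = 12.16 rad/s
Crank pin A relative to C: A = (d + r cosθ, r sinθ); lever angle φ = atan2(r sinθ, d + r cosθ).
Differentiating tanφ: φ̇ = rω(d cosθ + r)/(d² + r² + 2dr cosθ).
d² + r² + 2dr cosθ = |CA|² = 0.0642375 m²;  d cosθ + r = -0.25329 m.
|ω_lever| = |0.1171·12.16·-0.25329| / 0.0642375 = 5.6146 rad/s.

5.61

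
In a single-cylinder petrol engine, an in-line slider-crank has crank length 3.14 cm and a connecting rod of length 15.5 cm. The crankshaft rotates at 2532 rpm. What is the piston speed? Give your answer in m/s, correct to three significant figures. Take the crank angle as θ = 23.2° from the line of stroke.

ω = 2π·2532/60 = 265.2 rad/s
For an in-line slider-crank, x = r cosθ + √(L² − r² sin²θ), so v = −rω sinθ·[1 + r cosθ/√(L² − r² sin²θ)].
With r = 0.0314 m, L = 0.155 m, θ = 23.2°: √(L² − r² sin²θ) = 0.15451 m.
v = −0.0314·265.2·0.39394·[1 + 0.0314·0.91914/0.15451] = -3.8925 m/s.
|v| = 3.8925 m/s.

3.89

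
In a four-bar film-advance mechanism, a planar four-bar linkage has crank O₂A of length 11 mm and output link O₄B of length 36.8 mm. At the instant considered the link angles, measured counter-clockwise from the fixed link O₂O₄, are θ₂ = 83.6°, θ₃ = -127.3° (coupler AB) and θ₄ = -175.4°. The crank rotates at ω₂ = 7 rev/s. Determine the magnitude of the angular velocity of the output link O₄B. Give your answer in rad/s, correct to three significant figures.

9.07

ω₂ = 43.98 rad/s (from 7 rev/s).
Differentiating the loop-closure r₂e^{iθ₂}+r₃e^{iθ₃}=r₁+r₄e^{iθ₄} gives r₂ω₂e^{iθ₂}+r₃ω₃e^{iθ₃}=r₄ω₄e^{iθ₄}.
Eliminating the other unknown: ω₄ = r₂ω₂ sin(θ₂−θ₃) / [r₄ sin(θ₄−θ₃)].
Numerator sine = -0.51354; denominator sine = -0.74431.
Result = 0.011·43.98·(-0.51354) / (0.0368·(-0.74431)) = +9.0708 rad/s; magnitude 9.0708 rad/s.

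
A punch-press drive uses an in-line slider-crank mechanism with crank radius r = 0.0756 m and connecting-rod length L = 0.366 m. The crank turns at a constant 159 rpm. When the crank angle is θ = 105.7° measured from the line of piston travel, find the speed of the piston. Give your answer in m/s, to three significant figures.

ω = 2π·159/60 = 16.65 rad/s
For an in-line slider-crank, x = r cosθ + √(L² − r² sin²θ), so v = −rω sinθ·[1 + r cosθ/√(L² − r² sin²θ)].
With r = 0.0756 m, L = 0.366 m, θ = 105.7°: √(L² − r² sin²θ) = 0.35869 m.
v = −0.0756·16.65·0.96269·[1 + 0.0756·-0.27060/0.35869] = -1.1427 m/s.
|v| = 1.1427 m/s.

1.14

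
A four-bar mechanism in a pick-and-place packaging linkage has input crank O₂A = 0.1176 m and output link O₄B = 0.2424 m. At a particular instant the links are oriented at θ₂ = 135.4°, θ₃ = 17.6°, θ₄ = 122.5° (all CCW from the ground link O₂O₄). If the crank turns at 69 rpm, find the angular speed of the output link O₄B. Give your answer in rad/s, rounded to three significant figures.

3.21

ω₂ = 7.226 rad/s (from 69 rpm).
Differentiating the loop-closure r₂e^{iθ₂}+r₃e^{iθ₃}=r₁+r₄e^{iθ₄} gives r₂ω₂e^{iθ₂}+r₃ω₃e^{iθ₃}=r₄ω₄e^{iθ₄}.
Eliminating the other unknown: ω₄ = r₂ω₂ sin(θ₂−θ₃) / [r₄ sin(θ₄−θ₃)].
Numerator sine = +0.88458; denominator sine = +0.96638.
Result = 0.1176·7.226·(+0.88458) / (0.2424·(+0.96638)) = +3.2088 rad/s; magnitude 3.2088 rad/s.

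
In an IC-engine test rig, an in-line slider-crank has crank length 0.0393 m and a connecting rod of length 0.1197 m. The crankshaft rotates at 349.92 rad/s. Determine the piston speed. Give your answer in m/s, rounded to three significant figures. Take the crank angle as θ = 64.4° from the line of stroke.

14.2

ω = 349.9 rad/s
For an in-line slider-crank, x = r cosθ + √(L² − r² sin²θ), so v = −rω sinθ·[1 + r cosθ/√(L² − r² sin²θ)].
With r = 0.0393 m, L = 0.1197 m, θ = 64.4°: √(L² − r² sin²θ) = 0.11433 m.
v = −0.0393·349.9·0.90183·[1 + 0.0393·0.43209/0.11433] = -14.244 m/s.
|v| = 14.244 m/s.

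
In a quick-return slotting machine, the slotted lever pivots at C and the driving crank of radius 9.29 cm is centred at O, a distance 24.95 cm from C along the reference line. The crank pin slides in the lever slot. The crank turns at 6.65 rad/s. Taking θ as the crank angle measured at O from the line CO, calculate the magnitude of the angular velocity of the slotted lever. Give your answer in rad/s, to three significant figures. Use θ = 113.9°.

ω = 6.65 rad/s
Crank pin A relative to C: A = (d + r cosθ, r sinθ); lever angle φ = atan2(r sinθ, d + r cosθ).
Differentiating tanφ: φ̇ = rω(d cosθ + r)/(d² + r² + 2dr cosθ).
d² + r² + 2dr cosθ = |CA|² = 0.0520995 m²;  d cosθ + r = -0.0081828 m.
|ω_lever| = |0.0929·6.65·-0.0081828| / 0.0520995 = 0.09703 rad/s.

0.0970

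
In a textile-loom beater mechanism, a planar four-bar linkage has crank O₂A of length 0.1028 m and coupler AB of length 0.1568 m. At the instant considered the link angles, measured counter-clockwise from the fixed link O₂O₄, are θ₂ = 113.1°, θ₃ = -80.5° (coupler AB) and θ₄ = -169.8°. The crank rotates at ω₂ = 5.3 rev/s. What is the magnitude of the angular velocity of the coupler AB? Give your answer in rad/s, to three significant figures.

ω₂ = 33.3 rad/s (from 5.3 rev/s).
Differentiating the loop-closure r₂e^{iθ₂}+r₃e^{iθ₃}=r₁+r₄e^{iθ₄} gives r₂ω₂e^{iθ₂}+r₃ω₃e^{iθ₃}=r₄ω₄e^{iθ₄}.
Eliminating the other unknown: ω₃ = r₂ω₂ sin(θ₄−θ₂) / [r₃ sin(θ₃−θ₄)].
Numerator sine = +0.97476; denominator sine = +0.99993.
Result = 0.1028·33.3·(+0.97476) / (0.1568·(+0.99993)) = +21.283 rad/s; magnitude 21.283 rad/s.

21.3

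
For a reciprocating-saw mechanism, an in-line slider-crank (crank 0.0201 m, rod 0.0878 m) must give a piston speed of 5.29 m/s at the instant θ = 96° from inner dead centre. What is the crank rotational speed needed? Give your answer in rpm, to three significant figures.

2590

For an in-line slider-crank, |v_piston| = rω|sinθ|·[1 + r cosθ/√(L² − r² sin²θ)].
With r = 0.0201 m, L = 0.0878 m, θ = 96°: the bracketed kinematic factor |dx/dθ| = 0.019499 m.
ω = v/|dx/dθ| = 5.29/0.019499 = 271.3 rad/s.
N = 60ω/(2π) = 2590.7 rpm.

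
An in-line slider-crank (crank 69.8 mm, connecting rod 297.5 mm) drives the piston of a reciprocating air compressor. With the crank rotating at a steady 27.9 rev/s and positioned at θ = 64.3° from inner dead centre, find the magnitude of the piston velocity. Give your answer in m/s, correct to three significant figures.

12.2

ω = 2π·27.9 = 175.3 rad/s
For an in-line slider-crank, x = r cosθ + √(L² − r² sin²θ), so v = −rω sinθ·[1 + r cosθ/√(L² − r² sin²θ)].
With r = 0.0698 m, L = 0.2975 m, θ = 64.3°: √(L² − r² sin²θ) = 0.29078 m.
v = −0.0698·175.3·0.90108·[1 + 0.0698·0.43366/0.29078] = -12.173 m/s.
|v| = 12.173 m/s.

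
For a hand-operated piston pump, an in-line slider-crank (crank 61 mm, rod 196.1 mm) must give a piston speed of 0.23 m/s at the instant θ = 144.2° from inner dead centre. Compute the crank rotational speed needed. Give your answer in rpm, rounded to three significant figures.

For an in-line slider-crank, |v_piston| = rω|sinθ|·[1 + r cosθ/√(L² − r² sin²θ)].
With r = 0.061 m, L = 0.1961 m, θ = 144.2°: the bracketed kinematic factor |dx/dθ| = 0.026527 m.
ω = v/|dx/dθ| = 0.23/0.026527 = 8.6704 rad/s.
N = 60ω/(2π) = 82.796 rpm.

82.8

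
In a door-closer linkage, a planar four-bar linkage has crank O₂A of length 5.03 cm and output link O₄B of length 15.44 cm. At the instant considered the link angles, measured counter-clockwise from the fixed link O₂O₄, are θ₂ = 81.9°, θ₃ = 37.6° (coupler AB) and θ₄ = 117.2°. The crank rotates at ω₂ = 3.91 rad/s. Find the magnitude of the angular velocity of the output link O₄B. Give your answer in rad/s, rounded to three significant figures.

0.904

ω₂ = 3.91 rad/s
Differentiating the loop-closure r₂e^{iθ₂}+r₃e^{iθ₃}=r₁+r₄e^{iθ₄} gives r₂ω₂e^{iθ₂}+r₃ω₃e^{iθ₃}=r₄ω₄e^{iθ₄}.
Eliminating the other unknown: ω₄ = r₂ω₂ sin(θ₂−θ₃) / [r₄ sin(θ₄−θ₃)].
Numerator sine = +0.69842; denominator sine = +0.98357.
Result = 0.0503·3.91·(+0.69842) / (0.1544·(+0.98357)) = +0.90449 rad/s; magnitude 0.90449 rad/s.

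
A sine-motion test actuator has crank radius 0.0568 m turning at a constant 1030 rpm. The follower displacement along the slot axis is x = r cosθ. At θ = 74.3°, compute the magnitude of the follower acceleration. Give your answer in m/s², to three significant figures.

ω = 107.9 rad/s (from 1030 rpm).
x = r cosθ ⇒ ẍ = −rω² cosθ (ω constant).
|a| = rω²|cosθ| = 0.0568·(107.9)²·|cos 74.3°| = 178.82 m/s².

179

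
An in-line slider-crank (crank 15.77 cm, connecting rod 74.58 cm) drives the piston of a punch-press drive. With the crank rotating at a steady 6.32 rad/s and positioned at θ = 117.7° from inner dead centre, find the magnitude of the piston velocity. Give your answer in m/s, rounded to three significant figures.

0.794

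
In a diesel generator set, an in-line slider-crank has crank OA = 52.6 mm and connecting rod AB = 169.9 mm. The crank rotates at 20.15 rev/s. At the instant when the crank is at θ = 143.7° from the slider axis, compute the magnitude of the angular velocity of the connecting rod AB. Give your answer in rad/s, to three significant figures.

ω = 126.6 rad/s (converted from 20.15 rev/s).
The rod makes angle φ with the slider axis where L sinφ = r sinθ; differentiating, L cosφ·φ̇ = r ω cosθ.
L cosφ = √(L² − r² sin²θ) = 0.16702 m.
|ω_rod| = r ω |cosθ| / √(L² − r² sin²θ) = 0.0526·126.6·0.80593/0.16702 = 32.134 rad/s.

32.1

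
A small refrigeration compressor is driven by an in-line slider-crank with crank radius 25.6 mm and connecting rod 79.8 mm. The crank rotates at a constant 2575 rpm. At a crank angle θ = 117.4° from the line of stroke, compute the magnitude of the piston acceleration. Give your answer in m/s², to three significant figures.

1200

ω = 2π·2575/60 = 269.7 rad/s
x(θ) = r cosθ + √(L² − r² sin²θ); with ω constant, a = ω²·d²x/dθ².
d²x/dθ² = −r cosθ − r²(cos2θ)/√u − r⁴ sin²2θ/(4u^{3/2}),  u = L² − r² sin²θ = 0.00585147 m².
Substituting r = 0.0256 m, L = 0.0798 m, θ = 117.4°: d²x/dθ² = +0.016559 m.
a = ω²·d²x/dθ² = (269.7)²·(+0.016559) = +1204.1 m/s²;  |a| = 1204.1 m/s².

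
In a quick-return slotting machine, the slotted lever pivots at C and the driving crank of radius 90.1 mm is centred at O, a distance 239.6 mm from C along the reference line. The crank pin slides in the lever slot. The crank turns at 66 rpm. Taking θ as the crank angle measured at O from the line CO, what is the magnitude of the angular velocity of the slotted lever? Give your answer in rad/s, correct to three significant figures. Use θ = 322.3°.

1.75

ω = 6.912 rad/s (from 66 rpm).
Crank pin A relative to C: A = (d + r cosθ, r sinθ); lever angle φ = atan2(r sinθ, d + r cosθ).
Differentiating tanφ: φ̇ = rω(d cosθ + r)/(d² + r² + 2dr cosθ).
d² + r² + 2dr cosθ = |CA|² = 0.099688 m²;  d cosθ + r = +0.27968 m.
|ω_lever| = |0.0901·6.912·+0.27968| / 0.099688 = 1.7471 rad/s.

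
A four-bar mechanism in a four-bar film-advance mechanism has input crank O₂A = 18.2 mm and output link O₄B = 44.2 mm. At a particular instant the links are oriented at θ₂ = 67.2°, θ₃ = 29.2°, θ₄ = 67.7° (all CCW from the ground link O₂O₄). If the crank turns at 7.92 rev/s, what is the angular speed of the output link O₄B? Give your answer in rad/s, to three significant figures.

ω₂ = 49.76 rad/s (from 7.92 rev/s).
Differentiating the loop-closure r₂e^{iθ₂}+r₃e^{iθ₃}=r₁+r₄e^{iθ₄} gives r₂ω₂e^{iθ₂}+r₃ω₃e^{iθ₃}=r₄ω₄e^{iθ₄}.
Eliminating the other unknown: ω₄ = r₂ω₂ sin(θ₂−θ₃) / [r₄ sin(θ₄−θ₃)].
Numerator sine = +0.61566; denominator sine = +0.62251.
Result = 0.0182·49.76·(+0.61566) / (0.0442·(+0.62251)) = +20.265 rad/s; magnitude 20.265 rad/s.

20.3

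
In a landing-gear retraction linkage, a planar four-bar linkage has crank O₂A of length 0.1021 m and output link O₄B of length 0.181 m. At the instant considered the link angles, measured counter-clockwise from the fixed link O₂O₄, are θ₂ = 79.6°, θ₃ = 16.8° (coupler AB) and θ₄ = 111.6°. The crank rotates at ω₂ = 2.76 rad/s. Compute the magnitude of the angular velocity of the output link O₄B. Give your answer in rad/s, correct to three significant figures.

ω₂ = 2.76 rad/s
Differentiating the loop-closure r₂e^{iθ₂}+r₃e^{iθ₃}=r₁+r₄e^{iθ₄} gives r₂ω₂e^{iθ₂}+r₃ω₃e^{iθ₃}=r₄ω₄e^{iθ₄}.
Eliminating the other unknown: ω₄ = r₂ω₂ sin(θ₂−θ₃) / [r₄ sin(θ₄−θ₃)].
Numerator sine = +0.88942; denominator sine = +0.99649.
Result = 0.1021·2.76·(+0.88942) / (0.181·(+0.99649)) = +1.3896 rad/s; magnitude 1.3896 rad/s.

1.39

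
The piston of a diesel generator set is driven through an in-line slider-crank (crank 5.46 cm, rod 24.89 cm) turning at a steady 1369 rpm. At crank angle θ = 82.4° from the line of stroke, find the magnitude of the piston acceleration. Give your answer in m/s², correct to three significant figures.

94.7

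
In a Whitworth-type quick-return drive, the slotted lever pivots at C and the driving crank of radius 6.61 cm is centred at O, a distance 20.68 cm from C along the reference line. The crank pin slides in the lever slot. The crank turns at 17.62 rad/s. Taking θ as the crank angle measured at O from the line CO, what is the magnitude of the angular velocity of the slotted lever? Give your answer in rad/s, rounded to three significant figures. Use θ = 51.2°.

3.55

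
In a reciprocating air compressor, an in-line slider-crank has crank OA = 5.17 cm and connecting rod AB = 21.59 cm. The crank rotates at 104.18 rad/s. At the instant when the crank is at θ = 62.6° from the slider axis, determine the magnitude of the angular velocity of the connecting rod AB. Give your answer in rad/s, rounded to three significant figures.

11.7

ω = 104.2 rad/s
The rod makes angle φ with the slider axis where L sinφ = r sinθ; differentiating, L cosφ·φ̇ = r ω cosθ.
L cosφ = √(L² − r² sin²θ) = 0.21096 m.
|ω_rod| = r ω |cosθ| / √(L² − r² sin²θ) = 0.0517·104.2·0.46020/0.21096 = 11.749 rad/s.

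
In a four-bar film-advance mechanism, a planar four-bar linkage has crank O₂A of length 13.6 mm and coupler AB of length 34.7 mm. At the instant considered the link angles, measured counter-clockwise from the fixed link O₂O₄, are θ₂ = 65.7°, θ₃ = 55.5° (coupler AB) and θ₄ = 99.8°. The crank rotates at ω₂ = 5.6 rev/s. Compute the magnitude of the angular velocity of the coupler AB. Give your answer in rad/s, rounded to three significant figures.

ω₂ = 35.19 rad/s (from 5.6 rev/s).
Differentiating the loop-closure r₂e^{iθ₂}+r₃e^{iθ₃}=r₁+r₄e^{iθ₄} gives r₂ω₂e^{iθ₂}+r₃ω₃e^{iθ₃}=r₄ω₄e^{iθ₄}.
Eliminating the other unknown: ω₃ = r₂ω₂ sin(θ₄−θ₂) / [r₃ sin(θ₃−θ₄)].
Numerator sine = +0.56064; denominator sine = -0.69842.
Result = 0.0136·35.19·(+0.56064) / (0.0347·(-0.69842)) = -11.07 rad/s; magnitude 11.07 rad/s.

11.1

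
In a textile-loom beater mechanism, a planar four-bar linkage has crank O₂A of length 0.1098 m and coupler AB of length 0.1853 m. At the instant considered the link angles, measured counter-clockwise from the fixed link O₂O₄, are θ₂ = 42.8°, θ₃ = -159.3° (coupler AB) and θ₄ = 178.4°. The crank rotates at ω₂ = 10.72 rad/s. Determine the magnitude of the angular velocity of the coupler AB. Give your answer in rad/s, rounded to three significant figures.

ω₂ = 10.72 rad/s
Differentiating the loop-closure r₂e^{iθ₂}+r₃e^{iθ₃}=r₁+r₄e^{iθ₄} gives r₂ω₂e^{iθ₂}+r₃ω₃e^{iθ₃}=r₄ω₄e^{iθ₄}.
Eliminating the other unknown: ω₃ = r₂ω₂ sin(θ₄−θ₂) / [r₃ sin(θ₃−θ₄)].
Numerator sine = +0.69966; denominator sine = +0.37946.
Result = 0.1098·10.72·(+0.69966) / (0.1853·(+0.37946)) = +11.712 rad/s; magnitude 11.712 rad/s.

11.7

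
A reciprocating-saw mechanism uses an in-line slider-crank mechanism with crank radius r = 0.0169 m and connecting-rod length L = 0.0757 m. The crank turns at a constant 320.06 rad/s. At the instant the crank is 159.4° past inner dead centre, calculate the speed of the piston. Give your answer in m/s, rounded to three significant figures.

1.50

ω = 320.1 rad/s
For an in-line slider-crank, x = r cosθ + √(L² − r² sin²θ), so v = −rω sinθ·[1 + r cosθ/√(L² − r² sin²θ)].
With r = 0.0169 m, L = 0.0757 m, θ = 159.4°: √(L² − r² sin²θ) = 0.075466 m.
v = −0.0169·320.1·0.35184·[1 + 0.0169·-0.93606/0.075466] = -1.5042 m/s.
|v| = 1.5042 m/s.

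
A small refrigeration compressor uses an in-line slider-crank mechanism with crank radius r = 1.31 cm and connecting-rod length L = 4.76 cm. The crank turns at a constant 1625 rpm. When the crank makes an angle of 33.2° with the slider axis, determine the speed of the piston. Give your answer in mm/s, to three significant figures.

1500

ω = 2π·1625/60 = 170.2 rad/s
For an in-line slider-crank, x = r cosθ + √(L² − r² sin²θ), so v = −rω sinθ·[1 + r cosθ/√(L² − r² sin²θ)].
With r = 0.0131 m, L = 0.0476 m, θ = 33.2°: √(L² − r² sin²θ) = 0.047056 m.
v = −0.0131·170.2·0.54756·[1 + 0.0131·0.83676/0.047056] = -1.505 m/s.
|v| = 1.505 m/s = 1505 mm/s.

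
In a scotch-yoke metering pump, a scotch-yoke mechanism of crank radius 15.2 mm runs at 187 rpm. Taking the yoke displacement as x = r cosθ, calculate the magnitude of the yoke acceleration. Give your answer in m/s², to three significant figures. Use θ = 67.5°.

ω = 19.58 rad/s (from 187 rpm).
x = r cosθ ⇒ ẍ = −rω² cosθ (ω constant).
|a| = rω²|cosθ| = 0.0152·(19.58)²·|cos 67.5°| = 2.2306 m/s².

2.23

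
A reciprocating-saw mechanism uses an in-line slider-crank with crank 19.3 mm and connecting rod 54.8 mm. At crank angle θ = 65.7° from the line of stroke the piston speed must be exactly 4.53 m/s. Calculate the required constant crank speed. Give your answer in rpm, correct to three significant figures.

For an in-line slider-crank, |v_piston| = rω|sinθ|·[1 + r cosθ/√(L² − r² sin²θ)].
With r = 0.0193 m, L = 0.0548 m, θ = 65.7°: the bracketed kinematic factor |dx/dθ| = 0.020282 m.
ω = v/|dx/dθ| = 4.53/0.020282 = 223.35 rad/s.
N = 60ω/(2π) = 2132.9 rpm.

2130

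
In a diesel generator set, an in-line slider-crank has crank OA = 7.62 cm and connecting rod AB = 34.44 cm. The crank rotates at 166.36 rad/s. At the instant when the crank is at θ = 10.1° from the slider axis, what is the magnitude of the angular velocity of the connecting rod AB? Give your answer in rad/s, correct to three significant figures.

36.3

ω = 166.4 rad/s
The rod makes angle φ with the slider axis where L sinφ = r sinθ; differentiating, L cosφ·φ̇ = r ω cosθ.
L cosφ = √(L² − r² sin²θ) = 0.34414 m.
|ω_rod| = r ω |cosθ| / √(L² − r² sin²θ) = 0.0762·166.4·0.98450/0.34414 = 36.265 rad/s.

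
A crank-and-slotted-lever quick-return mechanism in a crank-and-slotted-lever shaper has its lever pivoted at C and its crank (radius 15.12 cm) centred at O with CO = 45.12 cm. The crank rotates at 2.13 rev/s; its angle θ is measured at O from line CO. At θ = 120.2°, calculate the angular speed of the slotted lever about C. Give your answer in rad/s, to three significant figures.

0.971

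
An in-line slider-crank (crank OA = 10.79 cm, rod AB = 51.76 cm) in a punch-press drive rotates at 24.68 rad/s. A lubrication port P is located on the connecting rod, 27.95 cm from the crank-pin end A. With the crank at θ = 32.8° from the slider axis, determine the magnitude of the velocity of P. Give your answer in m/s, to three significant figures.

ω = 24.68 rad/s.  Crank-pin speed |V_A| = rω = 2.663 m/s, perpendicular to OA.
Rod angle: sinφ = −(r/L) sinθ ⇒ φ = -6.484°; ω_rod = −rω cosθ/√(L²−r²sin²θ) = -4.3524 rad/s.
V_P = V_A + ω_rod × AP, with AP = 0.2795 m along the rod.
Components: V_Px = −rω sinθ − a·ω_rod·sinφ = -1.5799 m/s;  V_Py = rω cosθ + a·ω_rod·cosφ = +1.0297 m/s.
|V_P| = √(V_Px² + V_Py²) = 1.8858 m/s.

1.89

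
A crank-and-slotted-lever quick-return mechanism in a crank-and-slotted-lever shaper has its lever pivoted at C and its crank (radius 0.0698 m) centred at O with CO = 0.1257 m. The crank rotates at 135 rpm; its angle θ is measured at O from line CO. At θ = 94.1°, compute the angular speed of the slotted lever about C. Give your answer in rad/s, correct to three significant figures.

ω = 14.14 rad/s (from 135 rpm).
Crank pin A relative to C: A = (d + r cosθ, r sinθ); lever angle φ = atan2(r sinθ, d + r cosθ).
Differentiating tanφ: φ̇ = rω(d cosθ + r)/(d² + r² + 2dr cosθ).
d² + r² + 2dr cosθ = |CA|² = 0.0194179 m²;  d cosθ + r = +0.060813 m.
|ω_lever| = |0.0698·14.14·+0.060813| / 0.0194179 = 3.0904 rad/s.

3.09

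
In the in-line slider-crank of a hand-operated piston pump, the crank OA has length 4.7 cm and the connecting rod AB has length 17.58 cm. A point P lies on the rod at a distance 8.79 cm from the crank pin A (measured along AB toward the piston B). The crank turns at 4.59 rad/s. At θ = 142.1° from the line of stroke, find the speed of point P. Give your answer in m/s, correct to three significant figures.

ω = 4.59 rad/s.  Crank-pin speed |V_A| = rω = 0.21573 m/s, perpendicular to OA.
Rod angle: sinφ = −(r/L) sinθ ⇒ φ = -9.452°; ω_rod = −rω cosθ/√(L²−r²sin²θ) = +0.98164 rad/s.
V_P = V_A + ω_rod × AP, with AP = 0.0879 m along the rod.
Components: V_Px = −rω sinθ − a·ω_rod·sinφ = -0.11835 m/s;  V_Py = rω cosθ + a·ω_rod·cosφ = -0.085115 m/s.
|V_P| = √(V_Px² + V_Py²) = 0.14578 m/s.

0.146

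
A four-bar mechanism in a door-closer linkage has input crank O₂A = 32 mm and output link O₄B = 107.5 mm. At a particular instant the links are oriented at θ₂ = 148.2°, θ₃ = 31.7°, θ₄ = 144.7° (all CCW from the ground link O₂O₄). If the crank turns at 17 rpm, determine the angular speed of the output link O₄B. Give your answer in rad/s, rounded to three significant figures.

ω₂ = 1.78 rad/s (from 17 rpm).
Differentiating the loop-closure r₂e^{iθ₂}+r₃e^{iθ₃}=r₁+r₄e^{iθ₄} gives r₂ω₂e^{iθ₂}+r₃ω₃e^{iθ₃}=r₄ω₄e^{iθ₄}.
Eliminating the other unknown: ω₄ = r₂ω₂ sin(θ₂−θ₃) / [r₄ sin(θ₄−θ₃)].
Numerator sine = +0.89493; denominator sine = +0.92050.
Result = 0.032·1.78·(+0.89493) / (0.1075·(+0.92050)) = +0.51521 rad/s; magnitude 0.51521 rad/s.

0.515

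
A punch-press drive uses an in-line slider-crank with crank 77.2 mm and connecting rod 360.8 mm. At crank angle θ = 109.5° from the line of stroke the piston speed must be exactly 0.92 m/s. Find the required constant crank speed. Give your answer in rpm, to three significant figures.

130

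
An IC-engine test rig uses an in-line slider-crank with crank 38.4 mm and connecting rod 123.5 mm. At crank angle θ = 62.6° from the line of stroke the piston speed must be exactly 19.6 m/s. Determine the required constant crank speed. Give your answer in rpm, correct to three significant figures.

4780

For an in-line slider-crank, |v_piston| = rω|sinθ|·[1 + r cosθ/√(L² − r² sin²θ)].
With r = 0.0384 m, L = 0.1235 m, θ = 62.6°: the bracketed kinematic factor |dx/dθ| = 0.039168 m.
ω = v/|dx/dθ| = 19.6/0.039168 = 500.41 rad/s.
N = 60ω/(2π) = 4778.6 rpm.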